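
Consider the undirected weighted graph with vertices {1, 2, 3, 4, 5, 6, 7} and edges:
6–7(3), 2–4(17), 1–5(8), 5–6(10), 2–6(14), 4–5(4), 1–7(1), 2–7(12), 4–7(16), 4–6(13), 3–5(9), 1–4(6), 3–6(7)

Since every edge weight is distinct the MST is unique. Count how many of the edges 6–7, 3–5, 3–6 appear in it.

2

Kruskal's algorithm — process edges by increasing weight (ties by edge label):
1–7 (1): add. Components now {1,7} {2} {3} {4} {5} {6}
6–7 (3): add. Components now {1,6,7} {2} {3} {4} {5}
4–5 (4): add. Components now {1,6,7} {2} {3} {4,5}
1–4 (6): add. Components now {1,4,5,6,7} {2} {3}
3–6 (7): add. Components now {1,3,4,5,6,7} {2}
1–5 (8): skip — 1 and 5 already connected.
3–5 (9): skip — 3 and 5 already connected.
5–6 (10): skip — 5 and 6 already connected.
2–7 (12): add. Components now {1,2,3,4,5,6,7}
MST edge set: {1–7, 6–7, 4–5, 1–4, 3–6, 2–7}.
Of the listed edges, {6–7, 3–6} are in the MST → 2.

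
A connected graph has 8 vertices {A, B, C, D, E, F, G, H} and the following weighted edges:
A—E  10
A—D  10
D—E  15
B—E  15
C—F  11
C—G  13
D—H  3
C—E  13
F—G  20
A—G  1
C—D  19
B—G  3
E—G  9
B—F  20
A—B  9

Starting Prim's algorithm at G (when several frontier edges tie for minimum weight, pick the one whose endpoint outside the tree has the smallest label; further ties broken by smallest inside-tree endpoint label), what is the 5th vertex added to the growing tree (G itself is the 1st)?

D

Grow the tree from G using Prim:
Step 1: cheapest edge leaving the tree is A—G (1); add A.
Step 2: cheapest edge leaving the tree is B—G (3); add B.
Step 3: cheapest edge leaving the tree is E—G (9); add E.
Step 4: cheapest edge leaving the tree is A—D (10); add D.
Step 5: cheapest edge leaving the tree is D—H (3); add H.
Step 6: cheapest edge leaving the tree is C—E (13); add C.
Step 7: cheapest edge leaving the tree is C—F (11); add F.
Vertex order: G, A, B, E, D, H, C, F. The 5th vertex is D.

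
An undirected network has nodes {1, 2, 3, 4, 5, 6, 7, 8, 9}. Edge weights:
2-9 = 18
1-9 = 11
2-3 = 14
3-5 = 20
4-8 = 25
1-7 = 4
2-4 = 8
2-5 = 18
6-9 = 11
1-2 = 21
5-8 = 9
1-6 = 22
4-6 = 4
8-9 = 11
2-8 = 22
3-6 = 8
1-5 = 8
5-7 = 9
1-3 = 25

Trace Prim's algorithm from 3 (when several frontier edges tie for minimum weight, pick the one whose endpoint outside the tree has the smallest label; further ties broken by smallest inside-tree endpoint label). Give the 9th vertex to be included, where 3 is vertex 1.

8

Prim, starting at 3.
Step 1: cheapest edge leaving the tree is 3-6 (8); add 6.
Step 2: cheapest edge leaving the tree is 4-6 (4); add 4.
Step 3: cheapest edge leaving the tree is 2-4 (8); add 2.
Step 4: cheapest edge leaving the tree is 6-9 (11); add 9.
Step 5: cheapest edge leaving the tree is 1-9 (11); add 1.
Step 6: cheapest edge leaving the tree is 1-7 (4); add 7.
Step 7: cheapest edge leaving the tree is 1-5 (8); add 5.
Step 8: cheapest edge leaving the tree is 5-8 (9); add 8.
Vertex order: 3, 6, 4, 2, 9, 1, 7, 5, 8. The 9th vertex is 8.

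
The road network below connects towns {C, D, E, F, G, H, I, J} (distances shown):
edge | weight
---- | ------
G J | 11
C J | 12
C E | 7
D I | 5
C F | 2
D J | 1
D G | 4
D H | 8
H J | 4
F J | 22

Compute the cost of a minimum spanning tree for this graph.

35

Prim, starting at E.
Step 1: cheapest edge leaving the tree is C E (7); add C.
Step 2: cheapest edge leaving the tree is C F (2); add F.
Step 3: cheapest edge leaving the tree is C J (12); add J.
Step 4: cheapest edge leaving the tree is D J (1); add D.
Step 5: cheapest edge leaving the tree is D G (4); add G.
Step 6: cheapest edge leaving the tree is H J (4); add H.
Step 7: cheapest edge leaving the tree is D I (5); add I.
MST edges: C E, C F, C J, D J, D G, H J, D I; total weight 7+2+12+1+4+4+5 = 35.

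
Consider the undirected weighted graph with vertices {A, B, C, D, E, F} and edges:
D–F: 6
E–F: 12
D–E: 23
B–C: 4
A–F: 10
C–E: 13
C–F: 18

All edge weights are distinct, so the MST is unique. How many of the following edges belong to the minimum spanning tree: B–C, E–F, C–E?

Kruskal: consider edges lightest-first.
B–C (4): add. Components now {A} {B,C} {D} {E} {F}
D–F (6): add. Components now {A} {B,C} {D,F} {E}
A–F (10): add. Components now {A,D,F} {B,C} {E}
E–F (12): add. Components now {A,D,E,F} {B,C}
C–E (13): add. Components now {A,B,C,D,E,F}
MST edge set: {B–C, D–F, A–F, E–F, C–E}.
Of the listed edges, {B–C, E–F, C–E} are in the MST → 3.

3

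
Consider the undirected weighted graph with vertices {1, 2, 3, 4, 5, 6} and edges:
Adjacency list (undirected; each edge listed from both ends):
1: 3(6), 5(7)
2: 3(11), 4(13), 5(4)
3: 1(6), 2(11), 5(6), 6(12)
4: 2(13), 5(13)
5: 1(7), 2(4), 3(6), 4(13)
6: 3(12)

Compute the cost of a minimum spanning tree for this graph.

Kruskal's algorithm — process edges by increasing weight (ties by edge label):
2-5 (4): add. Components now {1} {2,5} {3} {4} {6}
1-3 (6): add. Components now {1,3} {2,5} {4} {6}
3-5 (6): add. Components now {1,2,3,5} {4} {6}
1-5 (7): skip — 1 and 5 already connected.
2-3 (11): skip — 2 and 3 already connected.
3-6 (12): add. Components now {1,2,3,5,6} {4}
2-4 (13): add. Components now {1,2,3,4,5,6}
MST edges: 2-5, 1-3, 3-5, 3-6, 2-4; total weight 4+6+6+12+13 = 41.

41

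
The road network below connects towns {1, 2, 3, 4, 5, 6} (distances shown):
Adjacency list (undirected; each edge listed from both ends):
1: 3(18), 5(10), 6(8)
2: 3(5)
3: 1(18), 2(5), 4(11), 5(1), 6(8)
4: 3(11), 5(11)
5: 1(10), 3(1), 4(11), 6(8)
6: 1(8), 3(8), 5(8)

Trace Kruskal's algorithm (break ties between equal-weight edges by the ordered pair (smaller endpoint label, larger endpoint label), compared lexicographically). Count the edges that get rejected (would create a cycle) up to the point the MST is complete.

2

Sort edges by weight, then run Kruskal:
3–5 (1): add — endpoints in different components.
2–3 (5): add — endpoints in different components.
1–6 (8): add — endpoints in different components.
3–6 (8): add — endpoints in different components.
5–6 (8): skip — 5 and 6 already connected.
1–5 (10): skip — 1 and 5 already connected.
3–4 (11): add — endpoints in different components.
Edges rejected before the tree was complete: 2.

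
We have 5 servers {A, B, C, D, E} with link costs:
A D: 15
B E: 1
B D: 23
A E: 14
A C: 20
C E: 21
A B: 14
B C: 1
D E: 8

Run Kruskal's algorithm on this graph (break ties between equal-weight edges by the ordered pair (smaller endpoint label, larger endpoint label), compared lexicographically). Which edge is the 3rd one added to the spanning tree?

D-E

Kruskal's algorithm — process edges by increasing weight (ties by edge label):
B C (1): add. Components now {A} {B,C} {D} {E}
B E (1): add. Components now {A} {B,C,E} {D}
D E (8): add. Components now {A} {B,C,D,E}
A B (14): add. Components now {A,B,C,D,E}
The 3rd edge added is D E.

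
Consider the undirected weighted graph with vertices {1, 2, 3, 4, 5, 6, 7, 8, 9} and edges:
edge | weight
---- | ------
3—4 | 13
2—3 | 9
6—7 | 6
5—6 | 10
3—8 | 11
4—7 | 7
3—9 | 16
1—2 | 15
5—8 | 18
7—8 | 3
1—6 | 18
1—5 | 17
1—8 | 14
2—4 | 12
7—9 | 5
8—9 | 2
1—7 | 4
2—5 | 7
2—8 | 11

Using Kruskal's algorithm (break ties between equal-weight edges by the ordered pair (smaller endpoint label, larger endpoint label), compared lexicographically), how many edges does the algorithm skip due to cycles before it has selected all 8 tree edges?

Sort edges by weight, then run Kruskal:
8—9 (2): add — endpoints in different components.
7—8 (3): add — endpoints in different components.
1—7 (4): add — endpoints in different components.
7—9 (5): skip — 7 and 9 already connected.
6—7 (6): add — endpoints in different components.
2—5 (7): add — endpoints in different components.
4—7 (7): add — endpoints in different components.
2—3 (9): add — endpoints in different components.
5—6 (10): add — endpoints in different components.
Edges rejected before the tree was complete: 1.

1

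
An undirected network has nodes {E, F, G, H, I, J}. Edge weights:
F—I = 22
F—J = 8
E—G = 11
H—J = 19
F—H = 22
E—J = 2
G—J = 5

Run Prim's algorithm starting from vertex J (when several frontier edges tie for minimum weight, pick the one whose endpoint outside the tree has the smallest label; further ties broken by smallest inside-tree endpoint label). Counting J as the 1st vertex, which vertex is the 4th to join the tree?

F

Prim, starting at J.
Step 1: cheapest edge leaving the tree is E—J (2); add E.
Step 2: cheapest edge leaving the tree is G—J (5); add G.
Step 3: cheapest edge leaving the tree is F—J (8); add F.
Step 4: cheapest edge leaving the tree is H—J (19); add H.
Step 5: cheapest edge leaving the tree is F—I (22); add I.
Vertex order: J, E, G, F, H, I. The 4th vertex is F.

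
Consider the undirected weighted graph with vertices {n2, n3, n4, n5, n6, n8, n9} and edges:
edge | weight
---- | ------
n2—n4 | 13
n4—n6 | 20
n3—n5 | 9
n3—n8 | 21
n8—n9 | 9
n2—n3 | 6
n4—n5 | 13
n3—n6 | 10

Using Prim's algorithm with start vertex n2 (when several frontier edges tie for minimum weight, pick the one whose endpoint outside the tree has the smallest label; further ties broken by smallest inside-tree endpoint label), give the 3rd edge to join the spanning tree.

n3-n6

Prim, starting at n2.
Step 1: frontier [n2—n3 6, n2—n4 13] → take n2—n3 (6); add n3.
Step 2: frontier [n2—n4 13, n3—n5 9, n3—n6 10, n3—n8 21] → take n3—n5 (9); add n5.
Step 3: frontier [n2—n4 13, n3—n6 10, n3—n8 21, n4—n5 13] → take n3—n6 (10); add n6.
Step 4: frontier [n2—n4 13, n3—n8 21, n4—n5 13, n4—n6 20] → take n2—n4 (13); add n4.
Step 5: frontier [n3—n8 21] → take n3—n8 (21); add n8.
Step 6: frontier [n8—n9 9] → take n8—n9 (9); add n9.
The 3rd edge added is n3—n6.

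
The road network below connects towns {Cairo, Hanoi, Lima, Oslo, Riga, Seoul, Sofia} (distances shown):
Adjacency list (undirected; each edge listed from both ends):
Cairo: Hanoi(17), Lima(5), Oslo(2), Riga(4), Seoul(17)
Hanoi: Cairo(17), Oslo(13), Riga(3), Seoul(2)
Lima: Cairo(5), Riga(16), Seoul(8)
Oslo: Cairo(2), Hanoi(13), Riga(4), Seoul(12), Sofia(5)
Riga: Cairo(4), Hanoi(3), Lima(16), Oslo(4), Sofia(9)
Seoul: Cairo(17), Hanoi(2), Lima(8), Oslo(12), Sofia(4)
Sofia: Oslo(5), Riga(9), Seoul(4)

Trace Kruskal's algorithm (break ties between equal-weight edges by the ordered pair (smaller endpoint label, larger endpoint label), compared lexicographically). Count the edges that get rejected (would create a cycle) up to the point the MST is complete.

Kruskal: consider edges lightest-first.
Cairo-Oslo (2): add — endpoints in different components.
Hanoi-Seoul (2): add — endpoints in different components.
Hanoi-Riga (3): add — endpoints in different components.
Cairo-Riga (4): add — endpoints in different components.
Oslo-Riga (4): skip — Riga and Oslo already connected.
Seoul-Sofia (4): add — endpoints in different components.
Cairo-Lima (5): add — endpoints in different components.
Edges rejected before the tree was complete: 1.

1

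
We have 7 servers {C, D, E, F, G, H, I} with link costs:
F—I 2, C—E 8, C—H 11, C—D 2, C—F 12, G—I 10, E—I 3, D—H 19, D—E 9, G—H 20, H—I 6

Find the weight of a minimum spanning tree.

31

Grow the tree from E using Prim:
Step 1: frontier [E—I 3, C—E 8, D—E 9] → take E—I (3); add I.
Step 2: frontier [C—E 8, D—E 9, F—I 2, H—I 6, G—I 10] → take F—I (2); add F.
Step 3: frontier [C—E 8, D—E 9, C—F 12, H—I 6, G—I 10] → take H—I (6); add H.
Step 4: frontier [C—E 8, D—E 9, C—F 12, C—H 11, D—H 19, G—H 20, G—I 10] → take C—E (8); add C.
Step 5: frontier [C—D 2, D—E 9, D—H 19, G—H 20, G—I 10] → take C—D (2); add D.
Step 6: frontier [G—H 20, G—I 10] → take G—I (10); add G.
MST edges: E—I, F—I, H—I, C—E, C—D, G—I; total weight 3+2+6+8+2+10 = 31.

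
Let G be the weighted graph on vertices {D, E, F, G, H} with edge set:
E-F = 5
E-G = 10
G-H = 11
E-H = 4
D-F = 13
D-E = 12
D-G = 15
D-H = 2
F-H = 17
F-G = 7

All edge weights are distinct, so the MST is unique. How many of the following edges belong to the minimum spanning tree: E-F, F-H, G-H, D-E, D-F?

1

Sort edges by weight, then run Kruskal:
D-H (2): add. Components now {D,H} {E} {F} {G}
E-H (4): add. Components now {D,E,H} {F} {G}
E-F (5): add. Components now {D,E,F,H} {G}
F-G (7): add. Components now {D,E,F,G,H}
MST edge set: {D-H, E-H, E-F, F-G}.
Of the listed edges, {E-F} are in the MST → 1.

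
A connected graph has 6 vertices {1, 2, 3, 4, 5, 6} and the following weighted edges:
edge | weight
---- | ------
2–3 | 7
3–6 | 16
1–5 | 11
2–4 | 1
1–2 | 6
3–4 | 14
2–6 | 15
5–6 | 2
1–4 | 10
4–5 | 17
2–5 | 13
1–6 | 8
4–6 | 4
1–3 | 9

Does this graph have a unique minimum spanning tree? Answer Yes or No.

Kruskal's algorithm — process edges by increasing weight (ties by edge label):
2–4 (1): add — endpoints in different components.
5–6 (2): add — endpoints in different components.
4–6 (4): add — endpoints in different components.
1–2 (6): add — endpoints in different components.
2–3 (7): add — endpoints in different components.
Every non-tree edge has weight strictly greater than the heaviest edge on the tree path between its endpoints, so the MST is unique.

Yes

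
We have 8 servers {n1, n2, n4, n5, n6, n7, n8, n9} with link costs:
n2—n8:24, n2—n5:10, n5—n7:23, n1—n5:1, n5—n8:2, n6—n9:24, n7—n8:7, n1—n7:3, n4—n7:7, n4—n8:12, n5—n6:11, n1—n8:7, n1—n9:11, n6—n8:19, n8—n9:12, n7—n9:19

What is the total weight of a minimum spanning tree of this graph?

45

Sort edges by weight, then run Kruskal:
n1—n5 (1): add — endpoints in different components.
n5—n8 (2): add — endpoints in different components.
n1—n7 (3): add — endpoints in different components.
n1—n8 (7): skip — n8 and n1 already connected.
n4—n7 (7): add — endpoints in different components.
n7—n8 (7): skip — n8 and n7 already connected.
n2—n5 (10): add — endpoints in different components.
n1—n9 (11): add — endpoints in different components.
n5—n6 (11): add — endpoints in different components.
MST edges: n1—n5, n5—n8, n1—n7, n4—n7, n2—n5, n1—n9, n5—n6; total weight 1+2+3+7+10+11+11 = 45.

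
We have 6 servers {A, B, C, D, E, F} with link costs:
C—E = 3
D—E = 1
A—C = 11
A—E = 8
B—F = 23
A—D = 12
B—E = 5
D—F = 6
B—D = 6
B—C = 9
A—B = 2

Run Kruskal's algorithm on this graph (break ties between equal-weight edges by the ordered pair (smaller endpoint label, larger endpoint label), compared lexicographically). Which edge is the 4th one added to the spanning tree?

B-E

Kruskal's algorithm — process edges by increasing weight (ties by edge label):
D—E (1): add. Components now {A} {B} {C} {D,E} {F}
A—B (2): add. Components now {A,B} {C} {D,E} {F}
C—E (3): add. Components now {A,B} {C,D,E} {F}
B—E (5): add. Components now {A,B,C,D,E} {F}
B—D (6): skip — B and D already connected.
D—F (6): add. Components now {A,B,C,D,E,F}
The 4th edge added is B—E.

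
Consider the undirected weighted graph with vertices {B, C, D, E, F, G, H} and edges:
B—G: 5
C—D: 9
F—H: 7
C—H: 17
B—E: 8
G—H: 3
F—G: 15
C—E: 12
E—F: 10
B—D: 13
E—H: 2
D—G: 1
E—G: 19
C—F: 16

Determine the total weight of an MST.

Kruskal: consider edges lightest-first.
D—G (1): add. Components now {B} {C} {D,G} {E} {F} {H}
E—H (2): add. Components now {B} {C} {D,G} {E,H} {F}
G—H (3): add. Components now {B} {C} {D,E,G,H} {F}
B—G (5): add. Components now {B,D,E,G,H} {C} {F}
F—H (7): add. Components now {B,D,E,F,G,H} {C}
B—E (8): skip — B and E already connected.
C—D (9): add. Components now {B,C,D,E,F,G,H}
MST edges: D—G, E—H, G—H, B—G, F—H, C—D; total weight 1+2+3+5+7+9 = 27.

27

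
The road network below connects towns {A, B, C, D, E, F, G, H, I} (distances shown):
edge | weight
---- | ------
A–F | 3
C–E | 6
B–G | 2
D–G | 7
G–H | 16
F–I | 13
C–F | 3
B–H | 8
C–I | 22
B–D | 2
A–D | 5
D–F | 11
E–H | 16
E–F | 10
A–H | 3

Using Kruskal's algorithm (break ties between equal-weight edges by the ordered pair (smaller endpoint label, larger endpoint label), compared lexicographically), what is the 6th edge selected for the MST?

A-D

Kruskal: consider edges lightest-first.
B–D (2): add — endpoints in different components.
B–G (2): add — endpoints in different components.
A–F (3): add — endpoints in different components.
A–H (3): add — endpoints in different components.
C–F (3): add — endpoints in different components.
A–D (5): add — endpoints in different components.
C–E (6): add — endpoints in different components.
D–G (7): skip — D and G already connected.
B–H (8): skip — B and H already connected.
E–F (10): skip — E and F already connected.
D–F (11): skip — D and F already connected.
F–I (13): add — endpoints in different components.
The 6th edge added is A–D.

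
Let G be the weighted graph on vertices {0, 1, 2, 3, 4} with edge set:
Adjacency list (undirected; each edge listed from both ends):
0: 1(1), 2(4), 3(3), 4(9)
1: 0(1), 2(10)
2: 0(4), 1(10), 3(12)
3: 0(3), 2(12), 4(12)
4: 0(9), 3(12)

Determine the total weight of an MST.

17

Prim, starting at 4.
Step 1: cheapest edge leaving the tree is 0-4 (9); add 0.
Step 2: cheapest edge leaving the tree is 0-1 (1); add 1.
Step 3: cheapest edge leaving the tree is 0-3 (3); add 3.
Step 4: cheapest edge leaving the tree is 0-2 (4); add 2.
MST edges: 0-4, 0-1, 0-3, 0-2; total weight 9+1+3+4 = 17.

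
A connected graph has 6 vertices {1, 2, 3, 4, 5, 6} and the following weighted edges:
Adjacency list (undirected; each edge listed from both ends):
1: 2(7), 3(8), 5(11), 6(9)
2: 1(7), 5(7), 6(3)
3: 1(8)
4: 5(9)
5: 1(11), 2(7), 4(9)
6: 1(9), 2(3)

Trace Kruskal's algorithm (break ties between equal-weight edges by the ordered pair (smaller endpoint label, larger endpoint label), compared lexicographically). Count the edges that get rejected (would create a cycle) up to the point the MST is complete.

1

Sort edges by weight, then run Kruskal:
2-6 (3): add. Components now {1} {2,6} {3} {4} {5}
1-2 (7): add. Components now {1,2,6} {3} {4} {5}
2-5 (7): add. Components now {1,2,5,6} {3} {4}
1-3 (8): add. Components now {1,2,3,5,6} {4}
1-6 (9): skip — 1 and 6 already connected.
4-5 (9): add. Components now {1,2,3,4,5,6}
Edges rejected before the tree was complete: 1.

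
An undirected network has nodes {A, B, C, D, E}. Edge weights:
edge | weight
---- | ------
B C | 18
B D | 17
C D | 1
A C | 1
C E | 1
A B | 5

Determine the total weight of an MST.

8

Prim's algorithm from A:
Step 1: cheapest edge leaving the tree is A C (1); add C.
Step 2: cheapest edge leaving the tree is C D (1); add D.
Step 3: cheapest edge leaving the tree is C E (1); add E.
Step 4: cheapest edge leaving the tree is A B (5); add B.
MST edges: A C, C D, C E, A B; total weight 1+1+1+5 = 8.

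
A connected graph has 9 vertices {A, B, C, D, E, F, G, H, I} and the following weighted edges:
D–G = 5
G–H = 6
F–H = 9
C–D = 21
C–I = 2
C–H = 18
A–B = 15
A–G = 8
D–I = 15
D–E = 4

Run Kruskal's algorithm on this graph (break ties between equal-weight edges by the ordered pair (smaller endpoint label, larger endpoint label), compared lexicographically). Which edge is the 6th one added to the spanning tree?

F-H

Sort edges by weight, then run Kruskal:
C–I (2): add — endpoints in different components.
D–E (4): add — endpoints in different components.
D–G (5): add — endpoints in different components.
G–H (6): add — endpoints in different components.
A–G (8): add — endpoints in different components.
F–H (9): add — endpoints in different components.
A–B (15): add — endpoints in different components.
D–I (15): add — endpoints in different components.
The 6th edge added is F–H.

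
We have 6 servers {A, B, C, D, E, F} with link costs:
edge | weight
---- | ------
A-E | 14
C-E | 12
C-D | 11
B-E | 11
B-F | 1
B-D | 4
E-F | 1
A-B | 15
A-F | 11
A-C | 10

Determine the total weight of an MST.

27

Grow the tree from C using Prim:
Step 1: cheapest edge leaving the tree is A-C (10); add A.
Step 2: cheapest edge leaving the tree is C-D (11); add D.
Step 3: cheapest edge leaving the tree is B-D (4); add B.
Step 4: cheapest edge leaving the tree is B-F (1); add F.
Step 5: cheapest edge leaving the tree is E-F (1); add E.
MST edges: A-C, C-D, B-D, B-F, E-F; total weight 10+11+4+1+1 = 27.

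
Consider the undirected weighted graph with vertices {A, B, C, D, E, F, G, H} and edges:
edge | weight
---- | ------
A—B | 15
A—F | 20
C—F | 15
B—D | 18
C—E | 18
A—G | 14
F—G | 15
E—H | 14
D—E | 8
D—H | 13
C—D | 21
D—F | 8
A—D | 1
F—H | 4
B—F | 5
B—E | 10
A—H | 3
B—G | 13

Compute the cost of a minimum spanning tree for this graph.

Prim, starting at A.
Step 1: cheapest edge leaving the tree is A—D (1); add D.
Step 2: cheapest edge leaving the tree is A—H (3); add H.
Step 3: cheapest edge leaving the tree is F—H (4); add F.
Step 4: cheapest edge leaving the tree is B—F (5); add B.
Step 5: cheapest edge leaving the tree is D—E (8); add E.
Step 6: cheapest edge leaving the tree is B—G (13); add G.
Step 7: cheapest edge leaving the tree is C—F (15); add C.
MST edges: A—D, A—H, F—H, B—F, D—E, B—G, C—F; total weight 1+3+4+5+8+13+15 = 49.

49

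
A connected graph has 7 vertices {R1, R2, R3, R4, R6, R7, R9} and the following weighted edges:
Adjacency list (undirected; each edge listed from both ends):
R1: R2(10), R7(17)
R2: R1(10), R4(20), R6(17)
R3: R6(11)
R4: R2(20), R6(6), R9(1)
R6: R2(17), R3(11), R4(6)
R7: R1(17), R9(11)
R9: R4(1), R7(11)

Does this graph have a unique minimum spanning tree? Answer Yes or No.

No

Sort edges by weight, then run Kruskal:
R4—R9 (1): add — endpoints in different components.
R4—R6 (6): add — endpoints in different components.
R1—R2 (10): add — endpoints in different components.
R3—R6 (11): add — endpoints in different components.
R7—R9 (11): add — endpoints in different components.
R1—R7 (17): add — endpoints in different components.
Non-tree edge R2—R6 has weight 17, equal to the heaviest edge on its tree cycle — swapping gives another MST of the same weight. Not unique.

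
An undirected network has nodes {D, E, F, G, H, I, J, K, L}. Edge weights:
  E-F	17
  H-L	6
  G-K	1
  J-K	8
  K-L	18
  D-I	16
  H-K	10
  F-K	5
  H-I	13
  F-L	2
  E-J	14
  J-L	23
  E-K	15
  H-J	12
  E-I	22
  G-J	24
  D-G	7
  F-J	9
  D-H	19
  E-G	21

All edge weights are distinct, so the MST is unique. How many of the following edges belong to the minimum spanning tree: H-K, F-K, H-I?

Kruskal: consider edges lightest-first.
G-K (1): add — endpoints in different components.
F-L (2): add — endpoints in different components.
F-K (5): add — endpoints in different components.
H-L (6): add — endpoints in different components.
D-G (7): add — endpoints in different components.
J-K (8): add — endpoints in different components.
F-J (9): skip — F and J already connected.
H-K (10): skip — H and K already connected.
H-J (12): skip — H and J already connected.
H-I (13): add — endpoints in different components.
E-J (14): add — endpoints in different components.
MST edge set: {G-K, F-L, F-K, H-L, D-G, J-K, H-I, E-J}.
Of the listed edges, {F-K, H-I} are in the MST → 2.

2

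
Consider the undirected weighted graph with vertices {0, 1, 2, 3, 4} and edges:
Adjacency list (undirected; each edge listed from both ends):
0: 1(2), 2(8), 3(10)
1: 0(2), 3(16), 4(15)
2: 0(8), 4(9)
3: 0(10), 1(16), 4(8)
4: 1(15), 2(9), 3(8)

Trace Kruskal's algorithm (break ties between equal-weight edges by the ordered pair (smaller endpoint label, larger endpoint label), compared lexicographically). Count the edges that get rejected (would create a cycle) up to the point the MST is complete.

Sort edges by weight, then run Kruskal:
0 1 (2): add — endpoints in different components.
0 2 (8): add — endpoints in different components.
3 4 (8): add — endpoints in different components.
2 4 (9): add — endpoints in different components.
Edges rejected before the tree was complete: 0.

0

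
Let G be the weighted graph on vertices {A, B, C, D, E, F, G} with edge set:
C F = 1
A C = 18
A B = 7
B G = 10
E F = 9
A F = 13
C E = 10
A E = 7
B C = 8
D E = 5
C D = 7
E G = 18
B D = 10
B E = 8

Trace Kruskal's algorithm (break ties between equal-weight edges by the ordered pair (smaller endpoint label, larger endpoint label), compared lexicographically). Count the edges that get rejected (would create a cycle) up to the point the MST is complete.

4

Sort edges by weight, then run Kruskal:
C F (1): add — endpoints in different components.
D E (5): add — endpoints in different components.
A B (7): add — endpoints in different components.
A E (7): add — endpoints in different components.
C D (7): add — endpoints in different components.
B C (8): skip — B and C already connected.
B E (8): skip — B and E already connected.
E F (9): skip — E and F already connected.
B D (10): skip — B and D already connected.
B G (10): add — endpoints in different components.
Edges rejected before the tree was complete: 4.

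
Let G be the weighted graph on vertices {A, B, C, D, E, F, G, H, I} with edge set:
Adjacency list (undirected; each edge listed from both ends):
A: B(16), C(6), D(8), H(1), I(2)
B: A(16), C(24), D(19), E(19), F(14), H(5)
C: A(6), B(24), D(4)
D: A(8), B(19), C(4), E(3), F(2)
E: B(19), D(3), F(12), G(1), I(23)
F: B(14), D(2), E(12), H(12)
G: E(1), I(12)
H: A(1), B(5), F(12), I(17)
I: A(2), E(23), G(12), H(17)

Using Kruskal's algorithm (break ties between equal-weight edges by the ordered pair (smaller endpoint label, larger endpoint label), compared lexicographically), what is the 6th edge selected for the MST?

C-D

Kruskal: consider edges lightest-first.
A H (1): add — endpoints in different components.
E G (1): add — endpoints in different components.
A I (2): add — endpoints in different components.
D F (2): add — endpoints in different components.
D E (3): add — endpoints in different components.
C D (4): add — endpoints in different components.
B H (5): add — endpoints in different components.
A C (6): add — endpoints in different components.
The 6th edge added is C D.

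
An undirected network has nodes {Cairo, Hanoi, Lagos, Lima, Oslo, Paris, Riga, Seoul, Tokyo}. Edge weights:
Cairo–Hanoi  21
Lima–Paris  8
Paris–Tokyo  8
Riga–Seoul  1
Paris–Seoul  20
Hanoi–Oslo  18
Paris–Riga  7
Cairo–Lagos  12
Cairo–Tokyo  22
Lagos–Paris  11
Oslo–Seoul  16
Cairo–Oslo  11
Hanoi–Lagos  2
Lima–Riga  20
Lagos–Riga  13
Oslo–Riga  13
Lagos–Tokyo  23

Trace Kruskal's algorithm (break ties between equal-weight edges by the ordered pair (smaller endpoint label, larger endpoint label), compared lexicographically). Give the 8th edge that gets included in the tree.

Kruskal: consider edges lightest-first.
Riga–Seoul (1): add — endpoints in different components.
Hanoi–Lagos (2): add — endpoints in different components.
Paris–Riga (7): add — endpoints in different components.
Lima–Paris (8): add — endpoints in different components.
Paris–Tokyo (8): add — endpoints in different components.
Cairo–Oslo (11): add — endpoints in different components.
Lagos–Paris (11): add — endpoints in different components.
Cairo–Lagos (12): add — endpoints in different components.
The 8th edge added is Cairo–Lagos.

Cairo-Lagos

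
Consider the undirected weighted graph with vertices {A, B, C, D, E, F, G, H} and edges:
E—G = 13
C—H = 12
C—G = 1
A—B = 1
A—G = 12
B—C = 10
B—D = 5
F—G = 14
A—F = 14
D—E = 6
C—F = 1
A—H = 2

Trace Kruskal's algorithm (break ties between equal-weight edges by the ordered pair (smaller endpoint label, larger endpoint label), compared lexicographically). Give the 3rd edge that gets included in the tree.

C-G

Kruskal: consider edges lightest-first.
A—B (1): add — endpoints in different components.
C—F (1): add — endpoints in different components.
C—G (1): add — endpoints in different components.
A—H (2): add — endpoints in different components.
B—D (5): add — endpoints in different components.
D—E (6): add — endpoints in different components.
B—C (10): add — endpoints in different components.
The 3rd edge added is C—G.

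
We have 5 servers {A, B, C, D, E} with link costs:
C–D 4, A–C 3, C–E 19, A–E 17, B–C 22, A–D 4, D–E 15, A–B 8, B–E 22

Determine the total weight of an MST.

30

Grow the tree from B using Prim:
Step 1: cheapest edge leaving the tree is A–B (8); add A.
Step 2: cheapest edge leaving the tree is A–C (3); add C.
Step 3: cheapest edge leaving the tree is A–D (4); add D.
Step 4: cheapest edge leaving the tree is D–E (15); add E.
MST edges: A–B, A–C, A–D, D–E; total weight 8+3+4+15 = 30.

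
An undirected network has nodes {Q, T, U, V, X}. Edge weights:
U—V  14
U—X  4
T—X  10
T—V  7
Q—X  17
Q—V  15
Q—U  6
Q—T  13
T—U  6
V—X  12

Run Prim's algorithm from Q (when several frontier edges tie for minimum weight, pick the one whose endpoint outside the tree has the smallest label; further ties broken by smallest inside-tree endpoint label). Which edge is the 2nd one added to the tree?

Prim's algorithm from Q:
Step 1: frontier [Q—U 6, Q—T 13, Q—V 15, Q—X 17] → take Q—U (6); add U.
Step 2: frontier [Q—T 13, Q—V 15, Q—X 17, U—X 4, T—U 6, U—V 14] → take U—X (4); add X.
Step 3: frontier [Q—T 13, Q—V 15, T—U 6, U—V 14, T—X 10, V—X 12] → take T—U (6); add T.
Step 4: frontier [Q—V 15, T—V 7, U—V 14, V—X 12] → take T—V (7); add V.
The 2nd edge added is U—X.

U-X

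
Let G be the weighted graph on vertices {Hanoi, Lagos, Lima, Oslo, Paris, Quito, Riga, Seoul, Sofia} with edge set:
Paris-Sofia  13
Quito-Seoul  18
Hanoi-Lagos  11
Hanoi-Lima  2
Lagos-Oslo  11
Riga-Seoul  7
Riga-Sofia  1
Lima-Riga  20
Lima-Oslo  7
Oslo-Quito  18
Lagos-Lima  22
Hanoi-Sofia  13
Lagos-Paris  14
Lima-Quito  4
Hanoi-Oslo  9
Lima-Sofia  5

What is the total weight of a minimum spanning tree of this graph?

50

Prim, starting at Sofia.
Step 1: cheapest edge leaving the tree is Riga-Sofia (1); add Riga.
Step 2: cheapest edge leaving the tree is Lima-Sofia (5); add Lima.
Step 3: cheapest edge leaving the tree is Hanoi-Lima (2); add Hanoi.
Step 4: cheapest edge leaving the tree is Lima-Quito (4); add Quito.
Step 5: cheapest edge leaving the tree is Lima-Oslo (7); add Oslo.
Step 6: cheapest edge leaving the tree is Riga-Seoul (7); add Seoul.
Step 7: cheapest edge leaving the tree is Hanoi-Lagos (11); add Lagos.
Step 8: cheapest edge leaving the tree is Paris-Sofia (13); add Paris.
MST edges: Riga-Sofia, Lima-Sofia, Hanoi-Lima, Lima-Quito, Lima-Oslo, Riga-Seoul, Hanoi-Lagos, Paris-Sofia; total weight 1+5+2+4+7+7+11+13 = 50.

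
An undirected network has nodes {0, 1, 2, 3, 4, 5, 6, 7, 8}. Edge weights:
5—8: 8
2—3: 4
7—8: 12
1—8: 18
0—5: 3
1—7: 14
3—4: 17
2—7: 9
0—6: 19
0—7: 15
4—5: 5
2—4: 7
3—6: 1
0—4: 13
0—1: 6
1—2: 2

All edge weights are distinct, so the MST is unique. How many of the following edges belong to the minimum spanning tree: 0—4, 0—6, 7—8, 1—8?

Kruskal's algorithm — process edges by increasing weight (ties by edge label):
3—6 (1): add — endpoints in different components.
1—2 (2): add — endpoints in different components.
0—5 (3): add — endpoints in different components.
2—3 (4): add — endpoints in different components.
4—5 (5): add — endpoints in different components.
0—1 (6): add — endpoints in different components.
2—4 (7): skip — 2 and 4 already connected.
5—8 (8): add — endpoints in different components.
2—7 (9): add — endpoints in different components.
MST edge set: {3—6, 1—2, 0—5, 2—3, 4—5, 0—1, 5—8, 2—7}.
Of the listed edges, {} are in the MST → 0.

0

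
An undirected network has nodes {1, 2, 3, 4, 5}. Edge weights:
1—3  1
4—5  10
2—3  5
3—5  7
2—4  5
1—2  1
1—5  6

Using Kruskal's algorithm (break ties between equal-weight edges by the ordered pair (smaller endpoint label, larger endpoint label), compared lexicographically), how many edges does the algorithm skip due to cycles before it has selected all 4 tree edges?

Kruskal: consider edges lightest-first.
1—2 (1): add. Components now {1,2} {3} {4} {5}
1—3 (1): add. Components now {1,2,3} {4} {5}
2—3 (5): skip — 2 and 3 already connected.
2—4 (5): add. Components now {1,2,3,4} {5}
1—5 (6): add. Components now {1,2,3,4,5}
Edges rejected before the tree was complete: 1.

1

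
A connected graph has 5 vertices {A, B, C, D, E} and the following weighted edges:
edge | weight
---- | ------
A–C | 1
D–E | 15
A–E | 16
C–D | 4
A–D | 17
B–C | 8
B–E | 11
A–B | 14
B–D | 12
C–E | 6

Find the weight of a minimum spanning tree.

Sort edges by weight, then run Kruskal:
A–C (1): add. Components now {A,C} {B} {D} {E}
C–D (4): add. Components now {A,C,D} {B} {E}
C–E (6): add. Components now {A,C,D,E} {B}
B–C (8): add. Components now {A,B,C,D,E}
MST edges: A–C, C–D, C–E, B–C; total weight 1+4+6+8 = 19.

19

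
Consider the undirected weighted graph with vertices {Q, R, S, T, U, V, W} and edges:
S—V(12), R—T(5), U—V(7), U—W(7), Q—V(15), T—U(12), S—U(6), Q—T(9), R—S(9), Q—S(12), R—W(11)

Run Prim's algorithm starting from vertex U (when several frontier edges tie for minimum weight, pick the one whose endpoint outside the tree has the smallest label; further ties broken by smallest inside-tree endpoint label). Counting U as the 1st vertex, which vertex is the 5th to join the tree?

R

Grow the tree from U using Prim:
Step 1: cheapest edge leaving the tree is S—U (6); add S.
Step 2: cheapest edge leaving the tree is U—V (7); add V.
Step 3: cheapest edge leaving the tree is U—W (7); add W.
Step 4: cheapest edge leaving the tree is R—S (9); add R.
Step 5: cheapest edge leaving the tree is R—T (5); add T.
Step 6: cheapest edge leaving the tree is Q—T (9); add Q.
Vertex order: U, S, V, W, R, T, Q. The 5th vertex is R.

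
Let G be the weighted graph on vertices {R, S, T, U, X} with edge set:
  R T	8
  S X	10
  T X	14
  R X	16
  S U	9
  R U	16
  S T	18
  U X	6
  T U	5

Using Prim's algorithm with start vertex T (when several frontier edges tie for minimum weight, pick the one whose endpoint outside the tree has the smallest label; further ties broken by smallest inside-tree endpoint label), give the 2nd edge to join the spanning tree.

U-X

Prim's algorithm from T:
Step 1: cheapest edge leaving the tree is T U (5); add U.
Step 2: cheapest edge leaving the tree is U X (6); add X.
Step 3: cheapest edge leaving the tree is R T (8); add R.
Step 4: cheapest edge leaving the tree is S U (9); add S.
The 2nd edge added is U X.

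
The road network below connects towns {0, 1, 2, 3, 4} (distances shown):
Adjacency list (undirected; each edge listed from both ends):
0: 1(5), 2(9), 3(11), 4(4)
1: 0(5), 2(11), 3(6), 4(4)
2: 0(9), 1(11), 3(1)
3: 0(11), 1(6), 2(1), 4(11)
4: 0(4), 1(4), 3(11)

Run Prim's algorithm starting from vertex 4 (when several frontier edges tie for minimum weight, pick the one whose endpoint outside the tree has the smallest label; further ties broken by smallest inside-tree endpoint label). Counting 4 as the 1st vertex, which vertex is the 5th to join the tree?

Prim, starting at 4.
Step 1: cheapest edge leaving the tree is 0–4 (4); add 0.
Step 2: cheapest edge leaving the tree is 1–4 (4); add 1.
Step 3: cheapest edge leaving the tree is 1–3 (6); add 3.
Step 4: cheapest edge leaving the tree is 2–3 (1); add 2.
Vertex order: 4, 0, 1, 3, 2. The 5th vertex is 2.

2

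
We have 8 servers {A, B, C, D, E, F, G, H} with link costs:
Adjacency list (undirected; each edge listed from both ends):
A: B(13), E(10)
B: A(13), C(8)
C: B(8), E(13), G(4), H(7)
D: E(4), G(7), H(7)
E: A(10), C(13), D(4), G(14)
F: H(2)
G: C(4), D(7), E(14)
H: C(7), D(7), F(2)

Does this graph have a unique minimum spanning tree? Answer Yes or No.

Kruskal's algorithm — process edges by increasing weight (ties by edge label):
F-H (2): add — endpoints in different components.
C-G (4): add — endpoints in different components.
D-E (4): add — endpoints in different components.
C-H (7): add — endpoints in different components.
D-G (7): add — endpoints in different components.
D-H (7): skip — D and H already connected.
B-C (8): add — endpoints in different components.
A-E (10): add — endpoints in different components.
Non-tree edge D-H has weight 7, equal to the heaviest edge on its tree cycle — swapping gives another MST of the same weight. Not unique.

No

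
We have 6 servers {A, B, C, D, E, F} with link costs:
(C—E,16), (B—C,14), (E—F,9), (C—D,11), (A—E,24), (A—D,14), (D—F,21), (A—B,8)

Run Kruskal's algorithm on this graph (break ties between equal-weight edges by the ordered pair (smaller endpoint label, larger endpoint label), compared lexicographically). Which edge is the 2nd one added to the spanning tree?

Kruskal's algorithm — process edges by increasing weight (ties by edge label):
A—B (8): add — endpoints in different components.
E—F (9): add — endpoints in different components.
C—D (11): add — endpoints in different components.
A—D (14): add — endpoints in different components.
B—C (14): skip — B and C already connected.
C—E (16): add — endpoints in different components.
The 2nd edge added is E—F.

E-F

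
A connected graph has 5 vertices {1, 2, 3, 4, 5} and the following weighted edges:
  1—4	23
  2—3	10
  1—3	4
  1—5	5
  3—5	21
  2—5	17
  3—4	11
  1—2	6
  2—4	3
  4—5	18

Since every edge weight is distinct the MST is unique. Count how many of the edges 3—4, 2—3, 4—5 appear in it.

Kruskal's algorithm — process edges by increasing weight (ties by edge label):
2—4 (3): add. Components now {1} {2,4} {3} {5}
1—3 (4): add. Components now {1,3} {2,4} {5}
1—5 (5): add. Components now {1,3,5} {2,4}
1—2 (6): add. Components now {1,2,3,4,5}
MST edge set: {2—4, 1—3, 1—5, 1—2}.
Of the listed edges, {} are in the MST → 0.

0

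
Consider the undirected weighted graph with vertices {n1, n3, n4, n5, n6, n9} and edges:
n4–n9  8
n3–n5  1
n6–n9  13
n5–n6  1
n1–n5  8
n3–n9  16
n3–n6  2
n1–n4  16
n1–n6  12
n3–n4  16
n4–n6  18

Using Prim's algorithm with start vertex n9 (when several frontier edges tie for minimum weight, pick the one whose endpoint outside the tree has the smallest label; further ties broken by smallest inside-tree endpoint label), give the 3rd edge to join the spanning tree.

n5-n6

Grow the tree from n9 using Prim:
Step 1: frontier [n4–n9 8, n6–n9 13, n3–n9 16] → take n4–n9 (8); add n4.
Step 2: frontier [n1–n4 16, n3–n4 16, n4–n6 18, n6–n9 13, n3–n9 16] → take n6–n9 (13); add n6.
Step 3: frontier [n1–n4 16, n3–n4 16, n5–n6 1, n3–n6 2, n1–n6 12, n3–n9 16] → take n5–n6 (1); add n5.
Step 4: frontier [n1–n4 16, n3–n4 16, n3–n5 1, n1–n5 8, n3–n6 2, n1–n6 12, n3–n9 16] → take n3–n5 (1); add n3.
Step 5: frontier [n1–n4 16, n1–n5 8, n1–n6 12] → take n1–n5 (8); add n1.
The 3rd edge added is n5–n6.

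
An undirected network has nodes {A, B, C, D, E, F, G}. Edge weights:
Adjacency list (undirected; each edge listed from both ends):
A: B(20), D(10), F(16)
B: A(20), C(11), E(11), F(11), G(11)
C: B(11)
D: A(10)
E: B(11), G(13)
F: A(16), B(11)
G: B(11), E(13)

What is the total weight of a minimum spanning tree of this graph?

70

Grow the tree from A using Prim:
Step 1: cheapest edge leaving the tree is A—D (10); add D.
Step 2: cheapest edge leaving the tree is A—F (16); add F.
Step 3: cheapest edge leaving the tree is B—F (11); add B.
Step 4: cheapest edge leaving the tree is B—C (11); add C.
Step 5: cheapest edge leaving the tree is B—E (11); add E.
Step 6: cheapest edge leaving the tree is B—G (11); add G.
MST edges: A—D, A—F, B—F, B—C, B—E, B—G; total weight 10+16+11+11+11+11 = 70.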